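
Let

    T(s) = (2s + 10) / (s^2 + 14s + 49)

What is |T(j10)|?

Substitute s = j10: numerator = 10 + j20, denominator = -51 + j140.
|T(j10)| = |10 + j20| / |-51 + j140| = 22.361 / 149 ≈ 0.1501.

|T(j10)| ≈ 0.1501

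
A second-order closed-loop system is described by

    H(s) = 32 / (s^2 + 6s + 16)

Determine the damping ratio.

Compare the denominator to the standard form s^2 + 2ζωₙs + ωₙ².
ωₙ² = 16, so ωₙ = 4 rad/s.
2ζωₙ = 6, so ζ = 6/(2·4) = 0.75.

ζ = 0.75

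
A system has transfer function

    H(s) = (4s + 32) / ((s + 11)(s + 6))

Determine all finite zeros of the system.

Set the numerator to zero: 4s + 32 = 0, i.e. 4·(s + 8) = 0.
So s = -8.

s = -8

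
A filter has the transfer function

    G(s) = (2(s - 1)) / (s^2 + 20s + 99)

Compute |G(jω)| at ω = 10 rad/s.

|G(j10)| ≈ 0.1005

Substitute s = j10: numerator = -2 + j20, denominator = -1 + j200.
|G(j10)| = |-2 + j20| / |-1 + j200| = 20.100 / 200.00 ≈ 0.1005.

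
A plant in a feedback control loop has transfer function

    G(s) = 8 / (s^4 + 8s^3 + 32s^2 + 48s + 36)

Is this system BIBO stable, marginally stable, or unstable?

The denominator s^4 + 8s^3 + 32s^2 + 48s + 36 factors as (s^2 + 6s + 18)(s^2 + 2s + 2), giving poles at s = -3 ± 3j, -1 ± j.
Since all poles lie strictly in the left half-plane, the system is stable.

stable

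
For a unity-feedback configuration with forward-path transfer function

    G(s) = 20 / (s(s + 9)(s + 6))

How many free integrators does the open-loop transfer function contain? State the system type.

The denominator has 1 factor of s at the origin (free integrator), so this is a Type 1 system.

Type 1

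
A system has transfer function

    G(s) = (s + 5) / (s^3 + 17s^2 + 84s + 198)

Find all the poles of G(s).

s = -3 ± 3j, -11

The poles are the roots of the denominator s^3 + 17s^2 + 84s + 198 = 0.
Trying s = -11: the polynomial evaluates to 0, so (s + 11) is a factor.
Dividing out leaves s^2 + 6s + 18 = 0.
The quadratic formula then gives s = -3 ± 3j.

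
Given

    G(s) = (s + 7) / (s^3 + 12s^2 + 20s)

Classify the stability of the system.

The denominator s^3 + 12s^2 + 20s factors as s(s + 2)(s + 10), giving poles at s = 0, -2, -10.
Since the simple pole(s) at s = 0 lie on the jω-axis with none in the right half-plane, the system is marginally stable.

marginally stable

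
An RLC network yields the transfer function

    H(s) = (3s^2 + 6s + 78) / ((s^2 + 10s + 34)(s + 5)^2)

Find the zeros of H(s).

Set the numerator to zero: 3s^2 + 6s + 78 = 0, i.e. 3·(s^2 + 2s + 26) = 0.
Factoring: (s^2 + 2s + 26) = 0.

s = -1 + 5j, -1 - 5j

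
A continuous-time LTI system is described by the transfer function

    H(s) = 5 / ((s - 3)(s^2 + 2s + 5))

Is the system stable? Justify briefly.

The poles can be read from the denominator factors: s = 3, -1 + 2j, -1 - 2j.
Since the pole(s) at s = 3 lie in the right half-plane, the system is unstable.

unstable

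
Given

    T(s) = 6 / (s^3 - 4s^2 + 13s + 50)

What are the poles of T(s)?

s = 3 ± 4j, -2

The poles are the roots of the denominator s^3 - 4s^2 + 13s + 50 = 0.
Trying s = -2: the polynomial evaluates to 0, so (s + 2) is a factor.
Dividing out leaves s^2 - 6s + 25 = 0.
The quadratic formula then gives s = 3 ± 4j.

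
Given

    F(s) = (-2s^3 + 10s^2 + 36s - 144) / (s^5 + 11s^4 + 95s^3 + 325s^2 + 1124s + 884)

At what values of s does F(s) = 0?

s = 6, -4, 3

Set the numerator to zero: -2s^3 + 10s^2 + 36s - 144 = 0, i.e. -2·(s^3 - 5s^2 - 18s + 72) = 0.
Factoring: (s - 6)(s + 4)(s - 3) = 0.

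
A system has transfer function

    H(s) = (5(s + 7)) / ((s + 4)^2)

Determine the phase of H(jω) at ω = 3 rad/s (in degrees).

∠H(j3) ≈ -50.54°

At s = j3: numerator = 35 + j15, denominator = 7 + j24.
∠H = ∠num − ∠den = 23.199° − (73.740°) = -50.54°.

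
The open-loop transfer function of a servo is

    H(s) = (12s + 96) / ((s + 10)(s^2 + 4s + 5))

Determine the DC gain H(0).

Set s = 0: H(0) = (96) / (50) = 48/25.

H(0) = 48/25 ≈ 1.920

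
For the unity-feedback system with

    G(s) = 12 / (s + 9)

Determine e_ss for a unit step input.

e_ss = 0.4286

G(s) has no poles at the origin.
This is a Type 0 system. Kp = lim_{s→0} G(s) = 12/9 = 4/3.
e_ss = 1/(1 + Kp) = 1/(1 + 4/3) = 3/7 ≈ 0.4286.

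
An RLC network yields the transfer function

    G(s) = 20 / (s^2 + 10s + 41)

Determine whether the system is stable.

stable

The denominator s^2 + 10s + 41 factors as (s^2 + 10s + 41), giving poles at s = -5 ± 4j.
Since all poles lie strictly in the left half-plane, the system is stable.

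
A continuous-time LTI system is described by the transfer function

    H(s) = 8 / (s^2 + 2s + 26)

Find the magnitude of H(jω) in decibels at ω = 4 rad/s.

Substitute s = j4: numerator = 8, denominator = 10 + j8.
|H(j4)| = |8| / |10 + j8| = 8 / 12.806 ≈ 0.6247.
In decibels: 20·log₁₀(0.6247) ≈ -4.09 dB.

|H(j4)|_dB ≈ -4.09 dB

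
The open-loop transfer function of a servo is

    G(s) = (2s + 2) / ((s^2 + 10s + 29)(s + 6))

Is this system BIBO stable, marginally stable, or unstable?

stable

The poles can be read from the denominator factors: s = -5 ± 2j, -6.
Since all poles lie strictly in the left half-plane, the system is stable.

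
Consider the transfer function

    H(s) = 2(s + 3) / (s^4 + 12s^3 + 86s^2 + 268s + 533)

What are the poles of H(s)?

The poles are the roots of the denominator s^4 + 12s^3 + 86s^2 + 268s + 533 = 0.
No real roots exist; factor into two real quadratics: (s^2 + 4s + 13)(s^2 + 8s + 41) = 0.
Each quadratic gives a conjugate pair via the quadratic formula.

s = -2 + 3j, -2 - 3j, -4 + 5j, -4 - 5j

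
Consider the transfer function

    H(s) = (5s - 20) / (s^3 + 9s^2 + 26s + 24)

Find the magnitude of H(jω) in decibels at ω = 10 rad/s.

|H(j10)|_dB ≈ -26.6 dB

Substitute s = j10: numerator = -20 + j50, denominator = -876 - j740.
|H(j10)| = |-20 + j50| / |-876 - j740| = 53.852 / 1146.7 ≈ 0.04696.
In decibels: 20·log₁₀(0.04696) ≈ -26.6 dB.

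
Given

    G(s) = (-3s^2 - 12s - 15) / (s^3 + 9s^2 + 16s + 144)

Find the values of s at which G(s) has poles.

The poles are the roots of the denominator s^3 + 9s^2 + 16s + 144 = 0.
Trying s = -9: the polynomial evaluates to 0, so (s + 9) is a factor.
Dividing out leaves s^2 + 16 = 0.
The quadratic formula then gives s = 0 ± 4j.

s = 4j, -4j, -9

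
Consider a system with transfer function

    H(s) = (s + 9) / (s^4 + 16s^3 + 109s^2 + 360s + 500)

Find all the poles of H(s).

The poles are the roots of the denominator s^4 + 16s^3 + 109s^2 + 360s + 500 = 0.
No real roots exist; factor into two real quadratics: (s^2 + 8s + 25)(s^2 + 8s + 20) = 0.
Each quadratic gives a conjugate pair via the quadratic formula.

s = -4 + 3j, -4 - 3j, -4 + 2j, -4 - 2j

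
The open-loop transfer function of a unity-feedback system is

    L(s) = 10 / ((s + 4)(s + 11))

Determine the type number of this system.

The denominator has no factor of s at the origin — no free integrator — so this is a Type 0 system.

Type 0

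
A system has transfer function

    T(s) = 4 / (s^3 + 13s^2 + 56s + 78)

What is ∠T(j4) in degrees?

At s = j4: numerator = 4, denominator = -130 + j160.
∠T = ∠num − ∠den = 0° − (129.09°) = -129.1°.

∠T(j4) ≈ -129.1°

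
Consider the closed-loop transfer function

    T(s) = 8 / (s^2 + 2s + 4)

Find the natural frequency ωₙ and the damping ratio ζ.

Compare the denominator to the standard form s^2 + 2ζωₙs + ωₙ².
ωₙ² = 4, so ωₙ = 2 rad/s.
2ζωₙ = 2, so ζ = 2/(2·2) = 0.5.

ωₙ = 2 rad/s, ζ = 0.5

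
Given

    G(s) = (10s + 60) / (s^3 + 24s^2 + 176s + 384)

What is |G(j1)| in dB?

Substitute s = j1: numerator = 60 + j10, denominator = 360 + j175.
|G(j1)| = |60 + j10| / |360 + j175| = 60.828 / 400.28 ≈ 0.1520.
In decibels: 20·log₁₀(0.1520) ≈ -16.4 dB.

|G(j1)|_dB ≈ -16.4 dB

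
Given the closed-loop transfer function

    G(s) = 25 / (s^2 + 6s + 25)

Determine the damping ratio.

Compare the denominator to the standard form s^2 + 2ζωₙs + ωₙ².
ωₙ² = 25, so ωₙ = 5 rad/s.
2ζωₙ = 6, so ζ = 6/(2·5) = 0.6.

ζ = 0.6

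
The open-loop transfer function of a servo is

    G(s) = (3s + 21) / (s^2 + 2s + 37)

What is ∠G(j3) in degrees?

∠G(j3) ≈ 11.10°

At s = j3: numerator = 21 + j9, denominator = 28 + j6.
∠G = ∠num − ∠den = 23.199° − (12.095°) = 11.10°.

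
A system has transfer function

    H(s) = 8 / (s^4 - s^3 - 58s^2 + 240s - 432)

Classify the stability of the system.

unstable

The denominator s^4 - s^3 - 58s^2 + 240s - 432 factors as (s^2 - 4s + 8)(s + 9)(s - 6), giving poles at s = 2 + 2j, 2 - 2j, -9, 6.
Since the pole(s) at s = 2 + 2j, 2 - 2j, 6 lie in the right half-plane, the system is unstable.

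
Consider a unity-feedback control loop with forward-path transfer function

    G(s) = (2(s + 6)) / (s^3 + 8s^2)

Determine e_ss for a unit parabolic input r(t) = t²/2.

e_ss = 0.6667

G(s) has 2 poles at the origin.
This is a Type 2 system. Ka = lim_{s→0} s^2·G(s) = 12/8 = 3/2.
e_ss = 1/Ka = 1/(3/2) = 2/3 ≈ 0.6667.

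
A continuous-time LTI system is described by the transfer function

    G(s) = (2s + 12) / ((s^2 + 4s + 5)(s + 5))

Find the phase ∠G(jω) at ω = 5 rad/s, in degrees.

∠G(j5) ≈ -140.2°

At s = j5: numerator = 12 + j10, denominator = -200.
∠G = ∠num − ∠den = 39.806° − (180°) = -140.2°.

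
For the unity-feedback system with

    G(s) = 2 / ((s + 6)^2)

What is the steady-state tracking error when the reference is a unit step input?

G(s) has no poles at the origin.
This is a Type 0 system. Kp = lim_{s→0} G(s) = 2/36 = 1/18.
e_ss = 1/(1 + Kp) = 1/(1 + 1/18) = 18/19 ≈ 0.9474.

e_ss = 0.9474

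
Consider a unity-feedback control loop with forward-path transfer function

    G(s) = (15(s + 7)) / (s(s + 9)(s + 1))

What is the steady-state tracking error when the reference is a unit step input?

e_ss = 0

G(s) has one pole at the origin.
This is a Type 1 system; for a step input the steady-state error is zero.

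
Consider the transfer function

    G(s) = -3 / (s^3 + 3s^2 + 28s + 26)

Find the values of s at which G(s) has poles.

s = -1 + 5j, -1 - 5j, -1

The poles are the roots of the denominator s^3 + 3s^2 + 28s + 26 = 0.
Trying s = -1: the polynomial evaluates to 0, so (s + 1) is a factor.
Dividing out leaves s^2 + 2s + 26 = 0.
The quadratic formula then gives s = -1 ± 5j.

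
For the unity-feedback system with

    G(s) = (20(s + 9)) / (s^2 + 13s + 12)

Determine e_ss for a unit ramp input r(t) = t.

G(s) has no poles at the origin.
This is a Type 0 system; Kv = lim_{s→0} s·G(s) = 0, so the steady-state error for a ramp input is infinite.

e_ss = ∞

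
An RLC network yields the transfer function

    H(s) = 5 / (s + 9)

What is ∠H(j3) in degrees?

At s = j3: numerator = 5, denominator = 9 + j3.
∠H = ∠num − ∠den = 0° − (18.435°) = -18.43°.

∠H(j3) ≈ -18.43°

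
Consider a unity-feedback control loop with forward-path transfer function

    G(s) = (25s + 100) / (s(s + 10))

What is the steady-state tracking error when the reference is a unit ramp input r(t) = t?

G(s) has one pole at the origin.
This is a Type 1 system. Kv = lim_{s→0} s·G(s) = 100/10 = 10.
e_ss = 1/Kv = 1/(10) = 1/10 ≈ 0.1000.

e_ss = 0.1000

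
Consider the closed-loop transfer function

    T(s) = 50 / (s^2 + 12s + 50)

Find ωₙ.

ωₙ ≈ 7.071 rad/s

Compare the denominator to the standard form s^2 + 2ζωₙs + ωₙ².
ωₙ² = 50, so ωₙ = √50 ≈ 7.071 rad/s.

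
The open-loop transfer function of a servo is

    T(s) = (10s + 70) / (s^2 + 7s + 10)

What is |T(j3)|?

|T(j3)| ≈ 3.622

Substitute s = j3: numerator = 70 + j30, denominator = 1 + j21.
|T(j3)| = |70 + j30| / |1 + j21| = 76.158 / 21.024 ≈ 3.622.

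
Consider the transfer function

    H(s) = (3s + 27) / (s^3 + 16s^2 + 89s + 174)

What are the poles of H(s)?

The poles are the roots of the denominator s^3 + 16s^2 + 89s + 174 = 0.
Trying s = -6: the polynomial evaluates to 0, so (s + 6) is a factor.
Dividing out leaves s^2 + 10s + 29 = 0.
The quadratic formula then gives s = -5 ± 2j.

s = -5 ± 2j, -6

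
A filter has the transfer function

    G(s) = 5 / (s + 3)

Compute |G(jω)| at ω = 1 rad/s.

Substitute s = j1: numerator = 5, denominator = 3 + j1.
|G(j1)| = |5| / |3 + j1| = 5 / 3.1623 ≈ 1.581.

|G(j1)| ≈ 1.581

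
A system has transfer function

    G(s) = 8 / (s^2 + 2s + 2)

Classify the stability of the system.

The denominator s^2 + 2s + 2 factors as (s^2 + 2s + 2), giving poles at s = -1 ± j.
Since all poles lie strictly in the left half-plane, the system is stable.

stable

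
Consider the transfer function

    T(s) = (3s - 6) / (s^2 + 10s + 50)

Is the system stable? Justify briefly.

stable

The poles can be read from the denominator factors: s = -5 ± 5j.
Since all poles lie strictly in the left half-plane, the system is stable.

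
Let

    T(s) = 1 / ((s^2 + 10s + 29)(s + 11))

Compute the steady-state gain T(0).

T(0) = 1/319 ≈ 0.003135

Set s = 0: T(0) = (1) / (319) = 1/319.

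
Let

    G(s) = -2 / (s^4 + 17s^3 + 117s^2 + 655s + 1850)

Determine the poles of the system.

s = -1 ± 6j, -5, -10

The poles are the roots of the denominator s^4 + 17s^3 + 117s^2 + 655s + 1850 = 0.
Trying s = -5: the polynomial evaluates to 0, so (s + 5) is a factor.
Dividing out leaves s^3 + 12s^2 + 57s + 370 = 0.
This factors further as (s^2 + 2s + 37)(s + 10) = 0.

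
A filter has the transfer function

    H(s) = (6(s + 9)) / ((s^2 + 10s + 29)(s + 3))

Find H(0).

H(0) = 18/29 ≈ 0.6207

At s = 0 each factor (s + a) contributes a and each (s^2 + bs + c) contributes c.
H(0) = 6·(9) / ((29) · (3)) = 54/87 = 18/29.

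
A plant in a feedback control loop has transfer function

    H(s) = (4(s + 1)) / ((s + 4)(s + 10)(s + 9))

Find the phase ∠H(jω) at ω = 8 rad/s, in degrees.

∠H(j8) ≈ -60.85°

At s = j8: numerator = 4 + j32, denominator = -1112 + j816.
∠H = ∠num − ∠den = 82.875° − (143.73°) = -60.85°.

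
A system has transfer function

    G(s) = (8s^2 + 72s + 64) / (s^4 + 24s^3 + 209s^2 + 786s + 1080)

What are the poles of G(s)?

s = -5, -6, -9, -4

The poles are the roots of the denominator s^4 + 24s^3 + 209s^2 + 786s + 1080 = 0.
Trying s = -5: the polynomial evaluates to 0, so (s + 5) is a factor.
Dividing out leaves s^3 + 19s^2 + 114s + 216 = 0.
This factors further as (s + 6)(s + 9)(s + 4) = 0.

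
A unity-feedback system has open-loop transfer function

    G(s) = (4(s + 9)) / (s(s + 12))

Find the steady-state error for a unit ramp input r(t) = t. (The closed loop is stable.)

G(s) has one pole at the origin.
This is a Type 1 system. Kv = lim_{s→0} s·G(s) = 36/12 = 3.
e_ss = 1/Kv = 1/(3) = 1/3 ≈ 0.3333.

e_ss = 0.3333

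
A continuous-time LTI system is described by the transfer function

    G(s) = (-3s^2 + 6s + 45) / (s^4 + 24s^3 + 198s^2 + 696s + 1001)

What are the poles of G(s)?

s = -3 ± 2j, -11, -7

The poles are the roots of the denominator s^4 + 24s^3 + 198s^2 + 696s + 1001 = 0.
Trying s = -11: the polynomial evaluates to 0, so (s + 11) is a factor.
Dividing out leaves s^3 + 13s^2 + 55s + 91 = 0.
This factors further as (s^2 + 6s + 13)(s + 7) = 0.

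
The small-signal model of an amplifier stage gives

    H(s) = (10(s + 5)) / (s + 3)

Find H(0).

At s = 0 each factor (s + a) contributes a and each (s^2 + bs + c) contributes c.
H(0) = 10·(5) / ((3)) = 50/3 = 50/3.

H(0) = 50/3 ≈ 16.67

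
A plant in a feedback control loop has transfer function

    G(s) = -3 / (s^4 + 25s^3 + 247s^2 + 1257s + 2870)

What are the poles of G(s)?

s = -7, -10, -4 ± 5j

The poles are the roots of the denominator s^4 + 25s^3 + 247s^2 + 1257s + 2870 = 0.
Trying s = -7: the polynomial evaluates to 0, so (s + 7) is a factor.
Dividing out leaves s^3 + 18s^2 + 121s + 410 = 0.
This factors further as (s + 10)(s^2 + 8s + 41) = 0.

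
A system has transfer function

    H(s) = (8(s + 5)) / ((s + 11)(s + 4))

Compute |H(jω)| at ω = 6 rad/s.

|H(j6)| ≈ 0.6915

Substitute s = j6: numerator = 40 + j48, denominator = 8 + j90.
|H(j6)| = |40 + j48| / |8 + j90| = 62.482 / 90.355 ≈ 0.6915.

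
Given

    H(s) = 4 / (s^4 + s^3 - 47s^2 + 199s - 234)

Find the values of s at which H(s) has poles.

s = 3 + 2j, 3 - 2j, -9, 2

The poles are the roots of the denominator s^4 + s^3 - 47s^2 + 199s - 234 = 0.
Trying s = -9: the polynomial evaluates to 0, so (s + 9) is a factor.
Dividing out leaves s^3 - 8s^2 + 25s - 26 = 0.
This factors further as (s^2 - 6s + 13)(s - 2) = 0.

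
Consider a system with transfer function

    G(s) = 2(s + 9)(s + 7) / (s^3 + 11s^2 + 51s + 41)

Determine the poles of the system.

The poles are the roots of the denominator s^3 + 11s^2 + 51s + 41 = 0.
Trying s = -1: the polynomial evaluates to 0, so (s + 1) is a factor.
Dividing out leaves s^2 + 10s + 41 = 0.
The quadratic formula then gives s = -5 ± 4j.

s = -5 ± 4j, -1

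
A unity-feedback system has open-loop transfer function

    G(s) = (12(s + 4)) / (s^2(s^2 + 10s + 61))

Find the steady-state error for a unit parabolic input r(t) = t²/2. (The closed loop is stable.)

e_ss = 1.271

G(s) has 2 poles at the origin.
This is a Type 2 system. Ka = lim_{s→0} s^2·G(s) = 48/61.
e_ss = 1/Ka = 1/(48/61) = 61/48 ≈ 1.271.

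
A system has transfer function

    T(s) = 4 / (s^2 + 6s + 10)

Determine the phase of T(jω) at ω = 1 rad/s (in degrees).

∠T(j1) ≈ -33.69°

At s = j1: numerator = 4, denominator = 9 + j6.
∠T = ∠num − ∠den = 0° − (33.690°) = -33.69°.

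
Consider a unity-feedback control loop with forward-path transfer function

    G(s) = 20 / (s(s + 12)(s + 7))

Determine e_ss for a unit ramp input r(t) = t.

G(s) has one pole at the origin.
This is a Type 1 system. Kv = lim_{s→0} s·G(s) = 20/84 = 5/21.
e_ss = 1/Kv = 1/(5/21) = 21/5 ≈ 4.200.

e_ss = 4.200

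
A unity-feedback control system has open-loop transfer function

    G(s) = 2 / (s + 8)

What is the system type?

Type 0

The denominator has no factor of s at the origin — no free integrator — so this is a Type 0 system.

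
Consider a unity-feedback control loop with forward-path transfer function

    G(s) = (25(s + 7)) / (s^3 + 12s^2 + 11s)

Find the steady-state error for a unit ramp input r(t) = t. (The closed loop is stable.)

G(s) has one pole at the origin.
This is a Type 1 system. Kv = lim_{s→0} s·G(s) = 175/11.
e_ss = 1/Kv = 1/(175/11) = 11/175 ≈ 0.06286.

e_ss = 0.06286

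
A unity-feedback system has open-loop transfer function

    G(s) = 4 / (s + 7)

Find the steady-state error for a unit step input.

G(s) has no poles at the origin.
This is a Type 0 system. Kp = lim_{s→0} G(s) = 4/7.
e_ss = 1/(1 + Kp) = 1/(1 + 4/7) = 7/11 ≈ 0.6364.

e_ss = 0.6364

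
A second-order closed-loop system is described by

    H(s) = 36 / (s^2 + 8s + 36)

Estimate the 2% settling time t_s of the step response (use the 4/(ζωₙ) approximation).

Comparing s^2 + 8s + 36 to s^2 + 2ζωₙs + ωₙ²: ωₙ = 6 rad/s and ζ = 8/(2·6) ≈ 0.6667.
ζωₙ = 8/2 = 4, so t_s ≈ 4/(ζωₙ) = 4/4 = 1 s.

t_s ≈ 1 s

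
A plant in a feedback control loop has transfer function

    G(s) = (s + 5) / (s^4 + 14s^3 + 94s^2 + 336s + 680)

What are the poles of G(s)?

The poles are the roots of the denominator s^4 + 14s^3 + 94s^2 + 336s + 680 = 0.
No real roots exist; factor into two real quadratics: (s^2 + 10s + 34)(s^2 + 4s + 20) = 0.
Each quadratic gives a conjugate pair via the quadratic formula.

s = -5 + 3j, -5 - 3j, -2 + 4j, -2 - 4j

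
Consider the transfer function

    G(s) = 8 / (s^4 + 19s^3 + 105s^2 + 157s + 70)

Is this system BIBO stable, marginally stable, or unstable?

stable

The denominator s^4 + 19s^3 + 105s^2 + 157s + 70 factors as (s + 7)(s + 1)^2(s + 10), giving poles at s = -7, -1, -10, -1.
Since all poles lie strictly in the left half-plane, the system is stable.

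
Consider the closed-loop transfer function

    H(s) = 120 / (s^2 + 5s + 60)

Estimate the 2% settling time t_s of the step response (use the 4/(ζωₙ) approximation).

Comparing s^2 + 5s + 60 to s^2 + 2ζωₙs + ωₙ²: ωₙ = √60 ≈ 7.746 rad/s and ζ = 5/(2·√60) ≈ 0.3227.
ζωₙ = 5/2 = 2.5, so t_s ≈ 4/(ζωₙ) = 4/2.5 = 1.600 s.

t_s ≈ 1.600 s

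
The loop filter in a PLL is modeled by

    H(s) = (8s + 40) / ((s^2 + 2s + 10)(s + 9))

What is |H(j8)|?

|H(j8)| ≈ 0.1113

Substitute s = j8: numerator = 40 + j64, denominator = -614 - j288.
|H(j8)| = |40 + j64| / |-614 - j288| = 75.472 / 678.19 ≈ 0.1113.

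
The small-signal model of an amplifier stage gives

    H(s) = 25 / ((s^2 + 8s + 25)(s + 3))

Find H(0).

At s = 0 each factor (s + a) contributes a and each (s^2 + bs + c) contributes c.
H(0) = 25·1 / ((25) · (3)) = 25/75 = 1/3.

H(0) = 1/3 ≈ 0.3333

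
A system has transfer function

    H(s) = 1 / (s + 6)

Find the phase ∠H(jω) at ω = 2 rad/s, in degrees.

At s = j2: numerator = 1, denominator = 6 + j2.
∠H = ∠num − ∠den = 0° − (18.435°) = -18.43°.

∠H(j2) ≈ -18.43°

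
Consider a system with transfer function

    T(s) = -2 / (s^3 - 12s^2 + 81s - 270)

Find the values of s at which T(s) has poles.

s = 3 ± 6j, 6

The poles are the roots of the denominator s^3 - 12s^2 + 81s - 270 = 0.
Trying s = 6: the polynomial evaluates to 0, so (s - 6) is a factor.
Dividing out leaves s^2 - 6s + 45 = 0.
The quadratic formula then gives s = 3 ± 6j.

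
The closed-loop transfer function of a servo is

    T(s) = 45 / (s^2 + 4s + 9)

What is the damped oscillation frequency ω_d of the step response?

ω_d ≈ 2.236 rad/s

Comparing s^2 + 4s + 9 to s^2 + 2ζωₙs + ωₙ²: ωₙ = 3 rad/s and ζ = 4/(2·3) ≈ 0.6667.
ζωₙ = 4/2 = 2, so ω_d = ωₙ√(1−ζ²) = √(ωₙ² − (ζωₙ)²) = √(9 − 2²) = √5 ≈ 2.236 rad/s.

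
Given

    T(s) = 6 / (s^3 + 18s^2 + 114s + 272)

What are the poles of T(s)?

s = -5 ± 3j, -8

The poles are the roots of the denominator s^3 + 18s^2 + 114s + 272 = 0.
Trying s = -8: the polynomial evaluates to 0, so (s + 8) is a factor.
Dividing out leaves s^2 + 10s + 34 = 0.
The quadratic formula then gives s = -5 ± 3j.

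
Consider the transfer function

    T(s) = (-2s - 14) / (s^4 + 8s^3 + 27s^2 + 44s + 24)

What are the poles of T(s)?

The poles are the roots of the denominator s^4 + 8s^3 + 27s^2 + 44s + 24 = 0.
Trying s = -3: the polynomial evaluates to 0, so (s + 3) is a factor.
Dividing out leaves s^3 + 5s^2 + 12s + 8 = 0.
This factors further as (s^2 + 4s + 8)(s + 1) = 0.

s = -2 + 2j, -2 - 2j, -3, -1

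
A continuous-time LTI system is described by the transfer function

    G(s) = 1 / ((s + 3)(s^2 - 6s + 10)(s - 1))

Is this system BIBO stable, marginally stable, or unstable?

unstable

The poles can be read from the denominator factors: s = -3, 3 ± j, 1.
Since the pole(s) at s = 3 + j, 3 - j, 1 lie in the right half-plane, the system is unstable.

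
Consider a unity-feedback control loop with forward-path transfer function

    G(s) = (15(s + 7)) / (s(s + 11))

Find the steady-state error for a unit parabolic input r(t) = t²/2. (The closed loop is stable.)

G(s) has one pole at the origin.
This is a Type 1 system; Ka = lim_{s→0} s^2·G(s) = 0, so the steady-state error for a parabola input is infinite.

e_ss = ∞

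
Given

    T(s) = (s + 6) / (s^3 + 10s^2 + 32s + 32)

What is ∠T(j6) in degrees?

At s = j6: numerator = 6 + j6, denominator = -328 - j24.
∠T = ∠num − ∠den = 45° − (-175.82°) = 220.8°, which wraps to -139.2°.

∠T(j6) ≈ -139.2°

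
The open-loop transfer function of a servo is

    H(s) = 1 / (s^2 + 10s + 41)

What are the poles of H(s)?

The poles are the roots of the denominator s^2 + 10s + 41 = 0.
Using the quadratic formula: s = (-10 ± √(-64))/2 = -5 ± 4j.

s = -5 + 4j, -5 - 4j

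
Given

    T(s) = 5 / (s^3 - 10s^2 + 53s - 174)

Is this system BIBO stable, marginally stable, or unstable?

unstable

The denominator s^3 - 10s^2 + 53s - 174 factors as (s^2 - 4s + 29)(s - 6), giving poles at s = 2 ± 5j, 6.
Since the pole(s) at s = 2 ± 5j, 6 lie in the right half-plane, the system is unstable.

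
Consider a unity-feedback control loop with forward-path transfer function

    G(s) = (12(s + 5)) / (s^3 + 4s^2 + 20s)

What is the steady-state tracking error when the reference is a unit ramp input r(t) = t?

e_ss = 0.3333

G(s) has one pole at the origin.
This is a Type 1 system. Kv = lim_{s→0} s·G(s) = 60/20 = 3.
e_ss = 1/Kv = 1/(3) = 1/3 ≈ 0.3333.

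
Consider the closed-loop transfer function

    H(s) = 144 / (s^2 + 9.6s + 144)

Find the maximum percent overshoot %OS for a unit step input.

Comparing s^2 + 9.6s + 144 to s^2 + 2ζωₙs + ωₙ²: ωₙ = 12 rad/s and ζ = 9.6/(2·12) = 0.4.
%OS = 100·exp(−πζ/√(1−ζ²)) = 100·exp(−π·0.4/√(1−0.4²)) ≈ 25.4%.

%OS ≈ 25.4%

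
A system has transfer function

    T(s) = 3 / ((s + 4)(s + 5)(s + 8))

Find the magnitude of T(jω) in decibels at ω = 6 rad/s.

|T(j6)|_dB ≈ -45.5 dB

Substitute s = j6: numerator = 3, denominator = -452 + j336.
|T(j6)| = |3| / |-452 + j336| = 3 / 563.21 ≈ 0.005327.
In decibels: 20·log₁₀(0.005327) ≈ -45.5 dB.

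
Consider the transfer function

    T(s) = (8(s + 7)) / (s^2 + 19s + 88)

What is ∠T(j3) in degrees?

At s = j3: numerator = 56 + j24, denominator = 79 + j57.
∠T = ∠num − ∠den = 23.199° − (35.811°) = -12.61°.

∠T(j3) ≈ -12.61°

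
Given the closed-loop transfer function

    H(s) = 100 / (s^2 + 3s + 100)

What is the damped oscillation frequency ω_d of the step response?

Comparing s^2 + 3s + 100 to s^2 + 2ζωₙs + ωₙ²: ωₙ = 10 rad/s and ζ = 3/(2·10) = 0.15.
ζωₙ = 3/2 = 1.5, so ω_d = ωₙ√(1−ζ²) = √(ωₙ² − (ζωₙ)²) = √(100 − 1.5²) = √97.75 ≈ 9.887 rad/s.

ω_d ≈ 9.887 rad/s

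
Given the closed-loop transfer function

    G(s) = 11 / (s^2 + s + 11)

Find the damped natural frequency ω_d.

Comparing s^2 + s + 11 to s^2 + 2ζωₙs + ωₙ²: ωₙ = √11 ≈ 3.317 rad/s and ζ = 1/(2·√11) ≈ 0.1508.
ζωₙ = 1/2 = 0.5, so ω_d = ωₙ√(1−ζ²) = √(ωₙ² − (ζωₙ)²) = √(11 − 0.5²) = √10.75 ≈ 3.279 rad/s.

ω_d ≈ 3.279 rad/s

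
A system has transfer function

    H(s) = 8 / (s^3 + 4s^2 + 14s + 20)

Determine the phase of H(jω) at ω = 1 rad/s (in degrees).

∠H(j1) ≈ -39.09°

At s = j1: numerator = 8, denominator = 16 + j13.
∠H = ∠num − ∠den = 0° − (39.094°) = -39.09°.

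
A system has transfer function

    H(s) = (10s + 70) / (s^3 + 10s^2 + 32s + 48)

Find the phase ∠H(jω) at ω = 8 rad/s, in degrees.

∠H(j8) ≈ -154.6°

At s = j8: numerator = 70 + j80, denominator = -592 - j256.
∠H = ∠num − ∠den = 48.814° − (-156.61°) = 205.4°, which wraps to -154.6°.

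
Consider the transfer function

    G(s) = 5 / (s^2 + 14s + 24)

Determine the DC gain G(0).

Set s = 0: G(0) = (5) / (24) = 5/24.

G(0) = 5/24 ≈ 0.2083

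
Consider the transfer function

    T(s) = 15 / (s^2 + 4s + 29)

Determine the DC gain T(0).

T(0) = 15/29 ≈ 0.5172

Set s = 0: T(0) = (15) / (29) = 15/29.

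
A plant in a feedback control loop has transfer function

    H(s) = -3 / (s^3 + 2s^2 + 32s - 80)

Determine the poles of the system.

The poles are the roots of the denominator s^3 + 2s^2 + 32s - 80 = 0.
Trying s = 2: the polynomial evaluates to 0, so (s - 2) is a factor.
Dividing out leaves s^2 + 4s + 40 = 0.
The quadratic formula then gives s = -2 ± 6j.

s = -2 + 6j, -2 - 6j, 2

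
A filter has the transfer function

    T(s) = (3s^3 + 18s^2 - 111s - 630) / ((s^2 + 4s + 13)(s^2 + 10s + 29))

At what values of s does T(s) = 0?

s = -7, 6, -5

Set the numerator to zero: 3s^3 + 18s^2 - 111s - 630 = 0, i.e. 3·(s^3 + 6s^2 - 37s - 210) = 0.
Factoring: (s + 7)(s - 6)(s + 5) = 0.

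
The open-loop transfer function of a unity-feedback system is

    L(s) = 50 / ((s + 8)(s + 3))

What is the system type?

Type 0

The denominator has no factor of s at the origin — no free integrator — so this is a Type 0 system.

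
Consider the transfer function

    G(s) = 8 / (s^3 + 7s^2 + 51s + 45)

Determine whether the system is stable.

stable

The denominator s^3 + 7s^2 + 51s + 45 factors as (s^2 + 6s + 45)(s + 1), giving poles at s = -3 ± 6j, -1.
Since all poles lie strictly in the left half-plane, the system is stable.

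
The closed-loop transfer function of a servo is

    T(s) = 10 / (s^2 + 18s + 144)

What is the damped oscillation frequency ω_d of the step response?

ω_d ≈ 7.937 rad/s

Comparing s^2 + 18s + 144 to s^2 + 2ζωₙs + ωₙ²: ωₙ = 12 rad/s and ζ = 18/(2·12) = 0.75.
ζωₙ = 18/2 = 9, so ω_d = ωₙ√(1−ζ²) = √(ωₙ² − (ζωₙ)²) = √(144 − 9²) = √63 ≈ 7.937 rad/s.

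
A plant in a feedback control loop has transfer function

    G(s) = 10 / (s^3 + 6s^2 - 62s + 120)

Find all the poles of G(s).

The poles are the roots of the denominator s^3 + 6s^2 - 62s + 120 = 0.
Trying s = -12: the polynomial evaluates to 0, so (s + 12) is a factor.
Dividing out leaves s^2 - 6s + 10 = 0.
The quadratic formula then gives s = 3 ± 1j.

s = 3 ± j, -12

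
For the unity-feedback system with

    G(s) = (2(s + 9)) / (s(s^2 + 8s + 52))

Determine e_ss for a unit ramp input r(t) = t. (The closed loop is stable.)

G(s) has one pole at the origin.
This is a Type 1 system. Kv = lim_{s→0} s·G(s) = 18/52 = 9/26.
e_ss = 1/Kv = 1/(9/26) = 26/9 ≈ 2.889.

e_ss = 2.889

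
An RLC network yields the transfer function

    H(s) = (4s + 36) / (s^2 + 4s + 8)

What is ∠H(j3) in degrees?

∠H(j3) ≈ -76.33°

At s = j3: numerator = 36 + j12, denominator = -1 + j12.
∠H = ∠num − ∠den = 18.435° − (94.764°) = -76.33°.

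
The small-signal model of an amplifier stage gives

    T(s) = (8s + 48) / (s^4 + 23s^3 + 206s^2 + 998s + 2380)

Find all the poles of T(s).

The poles are the roots of the denominator s^4 + 23s^3 + 206s^2 + 998s + 2380 = 0.
Trying s = -10: the polynomial evaluates to 0, so (s + 10) is a factor.
Dividing out leaves s^3 + 13s^2 + 76s + 238 = 0.
This factors further as (s + 7)(s^2 + 6s + 34) = 0.

s = -10, -7, -3 + 5j, -3 - 5j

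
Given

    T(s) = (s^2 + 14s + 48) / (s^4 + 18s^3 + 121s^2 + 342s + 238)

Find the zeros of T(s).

Set the numerator to zero: s^2 + 14s + 48 = 0.
Factoring: (s + 8)(s + 6) = 0.

s = -8, -6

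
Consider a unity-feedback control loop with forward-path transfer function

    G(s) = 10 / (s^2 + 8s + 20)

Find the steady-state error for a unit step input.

G(s) has no poles at the origin.
This is a Type 0 system. Kp = lim_{s→0} G(s) = 10/20 = 1/2.
e_ss = 1/(1 + Kp) = 1/(1 + 1/2) = 2/3 ≈ 0.6667.

e_ss = 0.6667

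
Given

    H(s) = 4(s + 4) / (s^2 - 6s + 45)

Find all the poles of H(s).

s = 3 ± 6j

The poles are the roots of the denominator s^2 - 6s + 45 = 0.
Using the quadratic formula: s = (6 ± √(-144))/2 = 3 ± 6j.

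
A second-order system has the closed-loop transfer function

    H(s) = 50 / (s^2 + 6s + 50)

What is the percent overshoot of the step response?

%OS ≈ 22.9%

Comparing s^2 + 6s + 50 to s^2 + 2ζωₙs + ωₙ²: ωₙ = √50 ≈ 7.071 rad/s and ζ = 6/(2·√50) ≈ 0.4243.
%OS = 100·exp(−πζ/√(1−ζ²)) = 100·exp(−π·0.4243/√(1−0.4243²)) ≈ 22.9%.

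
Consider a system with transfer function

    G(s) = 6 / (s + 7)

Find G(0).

Set s = 0: G(0) = (6) / (7) = 6/7.

G(0) = 6/7 ≈ 0.8571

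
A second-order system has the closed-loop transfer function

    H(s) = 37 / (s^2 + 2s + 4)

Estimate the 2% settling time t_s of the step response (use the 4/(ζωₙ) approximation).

t_s ≈ 4 s

Comparing s^2 + 2s + 4 to s^2 + 2ζωₙs + ωₙ²: ωₙ = 2 rad/s and ζ = 2/(2·2) = 0.5.
ζωₙ = 2/2 = 1, so t_s ≈ 4/(ζωₙ) = 4/1 = 4 s.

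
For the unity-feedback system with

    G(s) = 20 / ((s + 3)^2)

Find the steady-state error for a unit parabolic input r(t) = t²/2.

G(s) has no poles at the origin.
This is a Type 0 system; Ka = lim_{s→0} s^2·G(s) = 0, so the steady-state error for a parabola input is infinite.

e_ss = ∞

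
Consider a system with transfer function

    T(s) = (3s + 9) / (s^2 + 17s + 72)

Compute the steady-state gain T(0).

T(0) = 1/8 ≈ 0.1250

Set s = 0: T(0) = (9) / (72) = 1/8.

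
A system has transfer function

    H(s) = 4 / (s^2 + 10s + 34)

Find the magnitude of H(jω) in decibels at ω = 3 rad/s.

|H(j3)|_dB ≈ -19.8 dB

Substitute s = j3: numerator = 4, denominator = 25 + j30.
|H(j3)| = |4| / |25 + j30| = 4 / 39.051 ≈ 0.1024.
In decibels: 20·log₁₀(0.1024) ≈ -19.8 dB.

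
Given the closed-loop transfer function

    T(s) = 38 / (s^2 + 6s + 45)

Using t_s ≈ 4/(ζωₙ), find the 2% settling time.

Comparing s^2 + 6s + 45 to s^2 + 2ζωₙs + ωₙ²: ωₙ = √45 ≈ 6.708 rad/s and ζ = 6/(2·√45) ≈ 0.4472.
ζωₙ = 6/2 = 3, so t_s ≈ 4/(ζωₙ) = 4/3 ≈ 1.333 s.

t_s ≈ 1.333 s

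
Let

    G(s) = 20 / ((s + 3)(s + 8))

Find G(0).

At s = 0 each factor (s + a) contributes a and each (s^2 + bs + c) contributes c.
G(0) = 20·1 / ((3) · (8)) = 20/24 = 5/6.

G(0) = 5/6 ≈ 0.8333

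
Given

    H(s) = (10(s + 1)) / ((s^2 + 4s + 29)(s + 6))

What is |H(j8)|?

|H(j8)| ≈ 0.1700

Substitute s = j8: numerator = 10 + j80, denominator = -466 - j88.
|H(j8)| = |10 + j80| / |-466 - j88| = 80.623 / 474.24 ≈ 0.1700.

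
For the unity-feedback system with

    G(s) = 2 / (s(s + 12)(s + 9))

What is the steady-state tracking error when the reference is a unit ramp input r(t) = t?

G(s) has one pole at the origin.
This is a Type 1 system. Kv = lim_{s→0} s·G(s) = 2/108 = 1/54.
e_ss = 1/Kv = 1/(1/54) = 54.

e_ss = 54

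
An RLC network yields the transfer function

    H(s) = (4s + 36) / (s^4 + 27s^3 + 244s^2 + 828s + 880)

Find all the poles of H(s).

The poles are the roots of the denominator s^4 + 27s^3 + 244s^2 + 828s + 880 = 0.
Trying s = -2: the polynomial evaluates to 0, so (s + 2) is a factor.
Dividing out leaves s^3 + 25s^2 + 194s + 440 = 0.
This factors further as (s + 11)(s + 10)(s + 4) = 0.

s = -2, -11, -10, -4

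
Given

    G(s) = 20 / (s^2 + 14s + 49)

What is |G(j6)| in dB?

Substitute s = j6: numerator = 20, denominator = 13 + j84.
|G(j6)| = |20| / |13 + j84| = 20 / 85 ≈ 0.2353.
In decibels: 20·log₁₀(0.2353) ≈ -12.6 dB.

|G(j6)|_dB ≈ -12.6 dB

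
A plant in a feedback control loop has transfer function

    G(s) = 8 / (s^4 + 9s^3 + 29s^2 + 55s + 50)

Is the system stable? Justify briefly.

stable

The denominator s^4 + 9s^3 + 29s^2 + 55s + 50 factors as (s + 5)(s^2 + 2s + 5)(s + 2), giving poles at s = -5, -1 ± 2j, -2.
Since all poles lie strictly in the left half-plane, the system is stable.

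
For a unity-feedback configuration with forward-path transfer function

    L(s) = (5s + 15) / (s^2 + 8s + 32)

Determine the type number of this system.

Type 0

The denominator has no factor of s at the origin — no free integrator — so this is a Type 0 system.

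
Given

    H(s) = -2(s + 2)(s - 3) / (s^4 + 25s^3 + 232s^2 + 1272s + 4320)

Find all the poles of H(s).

s = -2 ± 6j, -9, -12

The poles are the roots of the denominator s^4 + 25s^3 + 232s^2 + 1272s + 4320 = 0.
Trying s = -9: the polynomial evaluates to 0, so (s + 9) is a factor.
Dividing out leaves s^3 + 16s^2 + 88s + 480 = 0.
This factors further as (s^2 + 4s + 40)(s + 12) = 0.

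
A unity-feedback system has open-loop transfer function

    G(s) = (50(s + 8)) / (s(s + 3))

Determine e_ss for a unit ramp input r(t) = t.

e_ss = 0.007500

G(s) has one pole at the origin.
This is a Type 1 system. Kv = lim_{s→0} s·G(s) = 400/3.
e_ss = 1/Kv = 1/(400/3) = 3/400 ≈ 0.007500.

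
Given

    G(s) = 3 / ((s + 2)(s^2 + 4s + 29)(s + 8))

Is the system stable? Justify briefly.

The poles can be read from the denominator factors: s = -2, -2 + 5j, -2 - 5j, -8.
Since all poles lie strictly in the left half-plane, the system is stable.

stable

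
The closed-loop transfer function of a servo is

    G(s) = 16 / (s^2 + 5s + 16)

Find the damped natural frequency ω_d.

ω_d ≈ 3.122 rad/s

Comparing s^2 + 5s + 16 to s^2 + 2ζωₙs + ωₙ²: ωₙ = 4 rad/s and ζ = 5/(2·4) = 0.625.
ζωₙ = 5/2 = 2.5, so ω_d = ωₙ√(1−ζ²) = √(ωₙ² − (ζωₙ)²) = √(16 − 2.5²) = √9.75 ≈ 3.122 rad/s.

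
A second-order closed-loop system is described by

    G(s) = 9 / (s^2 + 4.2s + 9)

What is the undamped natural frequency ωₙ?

ωₙ = 3 rad/s

Compare the denominator to the standard form s^2 + 2ζωₙs + ωₙ².
ωₙ² = 9, so ωₙ = 3 rad/s.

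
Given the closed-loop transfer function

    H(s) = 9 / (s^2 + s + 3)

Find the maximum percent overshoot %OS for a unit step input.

%OS ≈ 38.8%

Comparing s^2 + s + 3 to s^2 + 2ζωₙs + ωₙ²: ωₙ = √3 ≈ 1.732 rad/s and ζ = 1/(2·√3) ≈ 0.2887.
%OS = 100·exp(−πζ/√(1−ζ²)) = 100·exp(−π·0.2887/√(1−0.2887²)) ≈ 38.8%.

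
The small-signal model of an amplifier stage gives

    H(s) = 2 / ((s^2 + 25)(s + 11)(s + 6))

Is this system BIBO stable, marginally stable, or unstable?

The poles can be read from the denominator factors: s = ±5j, -11, -6.
Since the simple pole(s) at s = ±5j lie on the jω-axis with none in the right half-plane, the system is marginally stable.

marginally stable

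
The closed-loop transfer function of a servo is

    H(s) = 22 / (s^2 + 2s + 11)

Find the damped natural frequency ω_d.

Comparing s^2 + 2s + 11 to s^2 + 2ζωₙs + ωₙ²: ωₙ = √11 ≈ 3.317 rad/s and ζ = 2/(2·√11) ≈ 0.3015.
ζωₙ = 2/2 = 1, so ω_d = ωₙ√(1−ζ²) = √(ωₙ² − (ζωₙ)²) = √(11 − 1²) = √10 ≈ 3.162 rad/s.

ω_d ≈ 3.162 rad/s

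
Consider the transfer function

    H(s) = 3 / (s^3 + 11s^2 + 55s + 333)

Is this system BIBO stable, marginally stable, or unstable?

stable

The denominator s^3 + 11s^2 + 55s + 333 factors as (s + 9)(s^2 + 2s + 37), giving poles at s = -9, -1 + 6j, -1 - 6j.
Since all poles lie strictly in the left half-plane, the system is stable.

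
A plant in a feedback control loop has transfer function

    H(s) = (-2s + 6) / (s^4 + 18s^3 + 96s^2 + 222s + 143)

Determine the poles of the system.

s = -11, -3 + 2j, -3 - 2j, -1

The poles are the roots of the denominator s^4 + 18s^3 + 96s^2 + 222s + 143 = 0.
Trying s = -11: the polynomial evaluates to 0, so (s + 11) is a factor.
Dividing out leaves s^3 + 7s^2 + 19s + 13 = 0.
This factors further as (s^2 + 6s + 13)(s + 1) = 0.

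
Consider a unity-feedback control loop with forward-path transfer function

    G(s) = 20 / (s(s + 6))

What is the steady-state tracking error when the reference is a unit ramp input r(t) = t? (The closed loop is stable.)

e_ss = 0.3000

G(s) has one pole at the origin.
This is a Type 1 system. Kv = lim_{s→0} s·G(s) = 20/6 = 10/3.
e_ss = 1/Kv = 1/(10/3) = 3/10 ≈ 0.3000.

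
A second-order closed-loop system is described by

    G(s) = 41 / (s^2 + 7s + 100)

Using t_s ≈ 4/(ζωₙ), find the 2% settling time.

Comparing s^2 + 7s + 100 to s^2 + 2ζωₙs + ωₙ²: ωₙ = 10 rad/s and ζ = 7/(2·10) = 0.35.
ζωₙ = 7/2 = 3.5, so t_s ≈ 4/(ζωₙ) = 4/3.5 ≈ 1.143 s.

t_s ≈ 1.143 s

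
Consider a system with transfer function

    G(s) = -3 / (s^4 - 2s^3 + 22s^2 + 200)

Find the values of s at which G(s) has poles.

s = 2 ± 4j, -1 ± 3j

The poles are the roots of the denominator s^4 - 2s^3 + 22s^2 + 200 = 0.
No real roots exist; factor into two real quadratics: (s^2 - 4s + 20)(s^2 + 2s + 10) = 0.
Each quadratic gives a conjugate pair via the quadratic formula.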